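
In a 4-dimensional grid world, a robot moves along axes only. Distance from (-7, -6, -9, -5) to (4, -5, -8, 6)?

Σ|x_i - y_i| = |-7 - 4| + |-6 - (-5)| + |-9 - (-8)| + |-5 - 6| = 11 + 1 + 1 + 11 = 24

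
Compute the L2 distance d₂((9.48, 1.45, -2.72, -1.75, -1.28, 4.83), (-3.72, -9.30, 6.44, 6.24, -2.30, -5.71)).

√(Σ(x_i - y_i)²) = √((9.48 - (-3.72))² + (1.45 - (-9.3))² + (-2.72 - 6.44)² + (-1.75 - 6.24)² + (-1.28 - (-2.3))² + (4.83 - (-5.71))²)
= √(13.2² + 10.75² + (-9.16)² + (-7.99)² + 1.02² + 10.54²) = √(174.24 + 115.5625 + 83.9056 + 63.8401 + 1.0404 + 111.0916) = √549.6802 ≈ 23.4453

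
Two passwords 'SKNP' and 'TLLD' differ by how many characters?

Differing positions: 1, 2, 3, 4. Hamming distance = 4.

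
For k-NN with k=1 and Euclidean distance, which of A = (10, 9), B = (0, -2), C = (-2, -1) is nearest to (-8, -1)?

Distances: d(A) ≈ 20.5913, d(B) ≈ 8.0623, d(C) = 6. Nearest: C = (-2, -1) with distance 6.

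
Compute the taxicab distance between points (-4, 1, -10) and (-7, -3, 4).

Σ|x_i - y_i| = |-4 - (-7)| + |1 - (-3)| + |-10 - 4| = 3 + 4 + 14 = 21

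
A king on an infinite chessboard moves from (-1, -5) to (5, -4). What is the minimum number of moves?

max(|x_i - y_i|) = max(|-1 - 5|, |-5 - (-4)|) = max(6, 1) = 6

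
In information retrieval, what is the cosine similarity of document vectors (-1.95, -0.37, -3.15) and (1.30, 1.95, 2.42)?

With u = (-1.95, -0.37, -3.15), v = (1.30, 1.95, 2.42):
u·v = (-1.95)·1.3 + (-0.37)·1.95 + (-3.15)·2.42 = (-2.535) + (-0.7215) + (-7.623) = -10.8795.
|u| = √((-1.95)² + (-0.37)² + (-3.15)²) = √(3.8025 + 0.1369 + 9.9225) = √13.8619, |v| = √(1.3² + 1.95² + 2.42²) = √(1.69 + 3.8025 + 5.8564) = √11.3489.
cos θ = (u·v)/(|u||v|) = -10.8795/(√13.8619·√11.3489) ≈ -0.8674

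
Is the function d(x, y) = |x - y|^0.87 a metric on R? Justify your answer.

Yes. With 0 < p = 0.87 ≤ 1, d(x,y) = |x-y|^0.87 is a metric on R. Non-negativity and symmetry are immediate; |x-y|^0.87 = 0 ⟺ |x-y| = 0 ⟺ x = y. For the triangle inequality, the function t ↦ t^0.87 is subadditive on [0,∞) when p ≤ 1, so |x-z|^0.87 ≤ (|x-y| + |y-z|)^0.87 ≤ |x-y|^0.87 + |y-z|^0.87.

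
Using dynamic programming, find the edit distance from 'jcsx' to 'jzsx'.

Let D[i][j] be the edit distance between the first i characters of 'jcsx' and the first j characters of 'jzsx', with D[i][0] = i, D[0][j] = j, and D[i][j] = D[i-1][j-1] if the characters match, else 1 + min(D[i-1][j], D[i][j-1], D[i-1][j-1]). Filling the table (rows: prefixes of 'jcsx', columns: prefixes of 'jzsx'):
     ε  j  z  s  x
  ε  0  1  2  3  4
  j  1  0  1  2  3
  c  2  1  1  2  3
  s  3  2  2  1  2
  x  4  3  3  2  1
The bottom-right entry gives D[4][4] = 1, so no sequence of fewer than 1 edit works. Backtracking through the table gives one optimal edit sequence (1 edit):
  jcsx → jzsx (sub c→z @2)
Edit distance = 1.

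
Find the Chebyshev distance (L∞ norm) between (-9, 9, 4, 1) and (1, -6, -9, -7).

max(|x_i - y_i|) = max(|-9 - 1|, |9 - (-6)|, |4 - (-9)|, |1 - (-7)|) = max(10, 15, 13, 8) = 15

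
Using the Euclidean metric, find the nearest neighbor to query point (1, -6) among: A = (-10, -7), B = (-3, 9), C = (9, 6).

Distances: d(A) ≈ 11.0454, d(B) ≈ 15.5242, d(C) ≈ 14.4222. Nearest: A = (-10, -7) with distance 11.0454.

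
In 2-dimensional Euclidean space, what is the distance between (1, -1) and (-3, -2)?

√(Σ(x_i - y_i)²) = √((1 - (-3))² + (-1 - (-2))²)
= √(4² + 1²) = √(16 + 1) = √17 ≈ 4.1231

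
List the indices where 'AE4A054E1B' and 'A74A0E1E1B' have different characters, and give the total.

Differing positions: 2, 6, 7. Hamming distance = 3.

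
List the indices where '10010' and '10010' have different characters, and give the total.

Differing positions: none. Hamming distance = 0.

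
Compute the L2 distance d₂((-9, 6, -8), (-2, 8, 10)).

√(Σ(x_i - y_i)²) = √((-9 - (-2))² + (6 - 8)² + (-8 - 10)²)
= √((-7)² + (-2)² + (-18)²) = √(49 + 4 + 324) = √377 ≈ 19.4165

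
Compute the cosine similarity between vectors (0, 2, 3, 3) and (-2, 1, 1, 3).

With u = (0, 2, 3, 3), v = (-2, 1, 1, 3):
u·v = 0·(-2) + 2·1 + 3·1 + 3·3 = 0 + 2 + 3 + 9 = 14.
|u| = √(0² + 2² + 3² + 3²) = √22, |v| = √((-2)² + 1² + 1² + 3²) = √15, so |u||v| = √(22·15) = √330.
cos θ = (u·v)/(|u||v|) = 14/√330 ≈ 0.7707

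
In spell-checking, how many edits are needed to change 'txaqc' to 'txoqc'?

Let D[i][j] be the edit distance between the first i characters of 'txaqc' and the first j characters of 'txoqc', with D[i][0] = i, D[0][j] = j, and D[i][j] = D[i-1][j-1] if the characters match, else 1 + min(D[i-1][j], D[i][j-1], D[i-1][j-1]). Filling the table (rows: prefixes of 'txaqc', columns: prefixes of 'txoqc'):
     ε  t  x  o  q  c
  ε  0  1  2  3  4  5
  t  1  0  1  2  3  4
  x  2  1  0  1  2  3
  a  3  2  1  1  2  3
  q  4  3  2  2  1  2
  c  5  4  3  3  2  1
The bottom-right entry gives D[5][5] = 1, so no sequence of fewer than 1 edit works. Backtracking through the table gives one optimal edit sequence (1 edit):
  txaqc → txoqc (sub a→o @3)
Edit distance = 1.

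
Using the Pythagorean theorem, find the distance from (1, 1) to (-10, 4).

√(Σ(x_i - y_i)²) = √((1 - (-10))² + (1 - 4)²)
= √(11² + (-3)²) = √(121 + 9) = √130 ≈ 11.4018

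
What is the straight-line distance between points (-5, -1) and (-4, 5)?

√(Σ(x_i - y_i)²) = √((-5 - (-4))² + (-1 - 5)²)
= √((-1)² + (-6)²) = √(1 + 36) = √37 ≈ 6.0828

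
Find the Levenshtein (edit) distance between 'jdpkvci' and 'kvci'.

Let D[i][j] be the edit distance between the first i characters of 'jdpkvci' and the first j characters of 'kvci', with D[i][0] = i, D[0][j] = j, and D[i][j] = D[i-1][j-1] if the characters match, else 1 + min(D[i-1][j], D[i][j-1], D[i-1][j-1]). Filling the table (rows: prefixes of 'jdpkvci', columns: prefixes of 'kvci'):
     ε  k  v  c  i
  ε  0  1  2  3  4
  j  1  1  2  3  4
  d  2  2  2  3  4
  p  3  3  3  3  4
  k  4  3  4  4  4
  v  5  4  3  4  5
  c  6  5  4  3  4
  i  7  6  5  4  3
The bottom-right entry gives D[7][4] = 3, so no sequence of fewer than 3 edits works. Backtracking through the table gives one optimal edit sequence (3 edits):
  jdpkvci → dpkvci (del j @1)
  dpkvci → pkvci (del d @1)
  pkvci → kvci (del p @1)
Edit distance = 3.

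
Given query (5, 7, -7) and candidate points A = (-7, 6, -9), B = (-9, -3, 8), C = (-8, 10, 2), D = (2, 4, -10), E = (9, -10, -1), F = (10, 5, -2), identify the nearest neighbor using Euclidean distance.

Distances: d(A) ≈ 12.2066, d(B) ≈ 22.8254, d(C) ≈ 16.0935, d(D) ≈ 5.1962, d(E) ≈ 18.4662, d(F) ≈ 7.3485. Nearest: D = (2, 4, -10) with distance 5.1962.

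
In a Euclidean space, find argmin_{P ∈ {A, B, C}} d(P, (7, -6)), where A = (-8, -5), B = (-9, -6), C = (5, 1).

Distances: d(A) ≈ 15.0333, d(B) = 16, d(C) ≈ 7.2801. Nearest: C = (5, 1) with distance 7.2801.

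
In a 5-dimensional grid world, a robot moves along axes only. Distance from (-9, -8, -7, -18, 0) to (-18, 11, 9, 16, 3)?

Σ|x_i - y_i| = |-9 - (-18)| + |-8 - 11| + |-7 - 9| + |-18 - 16| + |0 - 3| = 9 + 19 + 16 + 34 + 3 = 81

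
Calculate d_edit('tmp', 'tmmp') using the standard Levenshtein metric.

Let D[i][j] be the edit distance between the first i characters of 'tmp' and the first j characters of 'tmmp', with D[i][0] = i, D[0][j] = j, and D[i][j] = D[i-1][j-1] if the characters match, else 1 + min(D[i-1][j], D[i][j-1], D[i-1][j-1]). Filling the table (rows: prefixes of 'tmp', columns: prefixes of 'tmmp'):
     ε  t  m  m  p
  ε  0  1  2  3  4
  t  1  0  1  2  3
  m  2  1  0  1  2
  p  3  2  1  1  1
The bottom-right entry gives D[3][4] = 1, so no sequence of fewer than 1 edit works. Backtracking through the table gives one optimal edit sequence (1 edit):
  tmp → tmmp (ins m @2)
Edit distance = 1.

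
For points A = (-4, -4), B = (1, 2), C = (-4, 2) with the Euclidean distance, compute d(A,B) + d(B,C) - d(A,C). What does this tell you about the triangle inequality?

d(A,B) = √(5² + 6²) = √61 ≈ 7.8102, d(B,C) = √(5² + 0²) = √25 = 5, d(A,C) = √(0² + 6²) = √36 = 6.
d(A,B) + d(B,C) - d(A,C) = 7.8102 + 5 - 6 = 12.8102 - 6 = 6.8102 (to 4 decimal places). This is ≥ 0, so the triangle inequality holds for these points.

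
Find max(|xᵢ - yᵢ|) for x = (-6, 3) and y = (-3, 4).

max(|x_i - y_i|) = max(|-6 - (-3)|, |3 - 4|) = max(3, 1) = 3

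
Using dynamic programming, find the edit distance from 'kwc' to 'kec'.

Let D[i][j] be the edit distance between the first i characters of 'kwc' and the first j characters of 'kec', with D[i][0] = i, D[0][j] = j, and D[i][j] = D[i-1][j-1] if the characters match, else 1 + min(D[i-1][j], D[i][j-1], D[i-1][j-1]). Filling the table (rows: prefixes of 'kwc', columns: prefixes of 'kec'):
     ε  k  e  c
  ε  0  1  2  3
  k  1  0  1  2
  w  2  1  1  2
  c  3  2  2  1
The bottom-right entry gives D[3][3] = 1, so no sequence of fewer than 1 edit works. Backtracking through the table gives one optimal edit sequence (1 edit):
  kwc → kec (sub w→e @2)
Edit distance = 1.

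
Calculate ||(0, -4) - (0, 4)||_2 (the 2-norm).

(Σ|x_i - y_i|^2)^(1/2) = (|0 - 0|^2 + |-4 - 4|^2)^(1/2)
= (0^2 + 8^2)^(1/2) = (0 + 64)^(1/2) = (64)^(1/2) = 8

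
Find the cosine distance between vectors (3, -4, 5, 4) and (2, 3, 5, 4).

With u = (3, -4, 5, 4), v = (2, 3, 5, 4):
u·v = 3·2 + (-4)·3 + 5·5 + 4·4 = 6 + (-12) + 25 + 16 = 35.
|u| = √(3² + (-4)² + 5² + 4²) = √66, |v| = √(2² + 3² + 5² + 4²) = √54, so |u||v| = √(66·54) = √3564.
cos θ = (u·v)/(|u||v|) = 35/√3564 ≈ 0.5863
Cosine distance = 1 - cos θ ≈ 1 - 0.5863 = 0.4137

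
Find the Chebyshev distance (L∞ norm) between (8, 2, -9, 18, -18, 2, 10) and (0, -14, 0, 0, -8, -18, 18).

max(|x_i - y_i|) = max(|8 - 0|, |2 - (-14)|, |-9 - 0|, |18 - 0|, |-18 - (-8)|, |2 - (-18)|, |10 - 18|) = max(8, 16, 9, 18, 10, 20, 8) = 20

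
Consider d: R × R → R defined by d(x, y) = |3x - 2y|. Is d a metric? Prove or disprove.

No. d fails symmetry: d(2, 9) = |3·2 - 2·9| = |-12| = 12, but d(9, 2) = |3·9 - 2·2| = |23| = 23. Since 12 ≠ 23, d(x,y) ≠ d(y,x) in general.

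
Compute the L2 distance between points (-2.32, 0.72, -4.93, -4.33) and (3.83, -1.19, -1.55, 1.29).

(Σ|x_i - y_i|^2)^(1/2) = (|-2.32 - 3.83|^2 + |0.72 - (-1.19)|^2 + |-4.93 - (-1.55)|^2 + |-4.33 - 1.29|^2)^(1/2)
= (6.15^2 + 1.91^2 + 3.38^2 + 5.62^2)^(1/2) = (37.8225 + 3.6481 + 11.4244 + 31.5844)^(1/2) = (84.4794)^(1/2) ≈ 9.1913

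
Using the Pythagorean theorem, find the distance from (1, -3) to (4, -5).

√(Σ(x_i - y_i)²) = √((1 - 4)² + (-3 - (-5))²)
= √((-3)² + 2²) = √(9 + 4) = √13 ≈ 3.6056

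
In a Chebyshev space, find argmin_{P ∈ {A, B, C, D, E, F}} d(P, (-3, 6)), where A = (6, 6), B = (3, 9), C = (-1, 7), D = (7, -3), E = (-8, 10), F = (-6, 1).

Distances: d(A) = 9, d(B) = 6, d(C) = 2, d(D) = 10, d(E) = 5, d(F) = 5. Nearest: C = (-1, 7) with distance 2.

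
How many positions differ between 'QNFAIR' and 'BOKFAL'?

Differing positions: 1, 2, 3, 4, 5, 6. Hamming distance = 6.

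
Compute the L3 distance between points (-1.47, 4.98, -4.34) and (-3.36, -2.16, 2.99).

(Σ|x_i - y_i|^3)^(1/3) = (|-1.47 - (-3.36)|^3 + |4.98 - (-2.16)|^3 + |-4.34 - 2.99|^3)^(1/3)
= (1.89^3 + 7.14^3 + 7.33^3)^(1/3) ≈ (6.7513 + 363.9943 + 393.8328)^(1/3) = (764.5784)^(1/3) ≈ 9.1441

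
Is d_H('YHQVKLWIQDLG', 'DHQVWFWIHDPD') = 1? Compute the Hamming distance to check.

Differing positions: 1, 5, 6, 9, 11, 12. Hamming distance = 6, so the claim that d_H = 1 is false.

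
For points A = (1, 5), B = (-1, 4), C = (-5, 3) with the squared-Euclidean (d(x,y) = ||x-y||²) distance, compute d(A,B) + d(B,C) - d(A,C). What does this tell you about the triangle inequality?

d(A,B) = 2² + 1² = 5, d(B,C) = 4² + 1² = 17, d(A,C) = 6² + 2² = 40.
d(A,B) + d(B,C) - d(A,C) = 5 + 17 - 40 = 22 - 40 = -18. This is < 0, so the triangle inequality FAILS for these points (squared-Euclidean is not a metric).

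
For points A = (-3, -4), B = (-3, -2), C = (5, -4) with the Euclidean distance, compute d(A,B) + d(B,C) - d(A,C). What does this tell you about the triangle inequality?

d(A,B) = √(0² + 2²) = √4 = 2, d(B,C) = √(8² + 2²) = √68 ≈ 8.2462, d(A,C) = √(8² + 0²) = √64 = 8.
d(A,B) + d(B,C) - d(A,C) = 2 + 8.2462 - 8 = 10.2462 - 8 = 2.2462 (to 4 decimal places). This is ≥ 0, so the triangle inequality holds for these points.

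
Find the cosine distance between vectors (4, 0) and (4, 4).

With u = (4, 0), v = (4, 4):
u·v = 4·4 + 0·4 = 16 + 0 = 16.
|u| = √(4² + 0²) = √16, |v| = √(4² + 4²) = √32, so |u||v| = √(16·32) = √512.
cos θ = (u·v)/(|u||v|) = 16/√512 ≈ 0.7071
Cosine distance = 1 - cos θ ≈ 1 - 0.7071 = 0.2929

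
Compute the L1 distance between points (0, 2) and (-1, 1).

Σ|x_i - y_i| = |0 - (-1)| + |2 - 1| = 1 + 1 = 2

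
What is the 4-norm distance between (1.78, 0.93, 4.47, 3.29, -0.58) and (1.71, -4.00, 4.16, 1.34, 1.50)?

(Σ|x_i - y_i|^4)^(1/4) = (|1.78 - 1.71|^4 + |0.93 - (-4)|^4 + |4.47 - 4.16|^4 + |3.29 - 1.34|^4 + |-0.58 - 1.5|^4)^(1/4)
= (0.07^4 + 4.93^4 + 0.31^4 + 1.95^4 + 2.08^4)^(1/4) ≈ (0 + 590.7282 + 0.0092 + 14.459 + 18.7177)^(1/4) = (623.9141)^(1/4) ≈ 4.9978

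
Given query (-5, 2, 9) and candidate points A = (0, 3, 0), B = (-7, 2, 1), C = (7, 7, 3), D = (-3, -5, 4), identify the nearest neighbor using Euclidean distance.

Distances: d(A) ≈ 10.3441, d(B) ≈ 8.2462, d(C) ≈ 14.3178, d(D) ≈ 8.8318. Nearest: B = (-7, 2, 1) with distance 8.2462.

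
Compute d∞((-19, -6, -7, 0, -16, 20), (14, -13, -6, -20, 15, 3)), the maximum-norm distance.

max(|x_i - y_i|) = max(|-19 - 14|, |-6 - (-13)|, |-7 - (-6)|, |0 - (-20)|, |-16 - 15|, |20 - 3|) = max(33, 7, 1, 20, 31, 17) = 33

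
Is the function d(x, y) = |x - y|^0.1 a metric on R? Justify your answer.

Yes. With 0 < p = 0.1 ≤ 1, d(x,y) = |x-y|^0.1 is a metric on R. Non-negativity and symmetry are immediate; |x-y|^0.1 = 0 ⟺ |x-y| = 0 ⟺ x = y. For the triangle inequality, the function t ↦ t^0.1 is subadditive on [0,∞) when p ≤ 1, so |x-z|^0.1 ≤ (|x-y| + |y-z|)^0.1 ≤ |x-y|^0.1 + |y-z|^0.1.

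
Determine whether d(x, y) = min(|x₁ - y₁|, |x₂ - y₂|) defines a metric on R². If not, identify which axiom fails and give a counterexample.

No. d fails identity of indiscernibles: take x = (-4, 0) and y = (-4, 2). Then d(x,y) = min(|-4 - (-4)|, |0 - 2|) = min(0, 2) = 0, yet x ≠ y.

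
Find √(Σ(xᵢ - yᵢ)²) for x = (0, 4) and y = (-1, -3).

√(Σ(x_i - y_i)²) = √((0 - (-1))² + (4 - (-3))²)
= √(1² + 7²) = √(1 + 49) = √50 ≈ 7.0711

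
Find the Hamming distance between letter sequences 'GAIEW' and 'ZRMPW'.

Differing positions: 1, 2, 3, 4. Hamming distance = 4.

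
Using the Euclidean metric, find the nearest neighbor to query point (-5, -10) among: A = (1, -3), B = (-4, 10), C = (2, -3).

Distances: d(A) ≈ 9.2195, d(B) ≈ 20.025, d(C) ≈ 9.8995. Nearest: A = (1, -3) with distance 9.2195.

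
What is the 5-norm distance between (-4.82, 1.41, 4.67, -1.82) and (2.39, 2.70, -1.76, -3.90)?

(Σ|x_i - y_i|^5)^(1/5) = (|-4.82 - 2.39|^5 + |1.41 - 2.7|^5 + |4.67 - (-1.76)|^5 + |-1.82 - (-3.9)|^5)^(1/5)
= (7.21^5 + 1.29^5 + 6.43^5 + 2.08^5)^(1/5) ≈ (19483.9194 + 3.5723 + 10991.4469 + 38.9329)^(1/5) = (30517.8715)^(1/5) ≈ 7.887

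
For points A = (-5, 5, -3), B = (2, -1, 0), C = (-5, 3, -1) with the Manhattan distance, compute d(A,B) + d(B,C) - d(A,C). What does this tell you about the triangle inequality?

d(A,B) = 7 + 6 + 3 = 16, d(B,C) = 7 + 4 + 1 = 12, d(A,C) = 0 + 2 + 2 = 4.
d(A,B) + d(B,C) - d(A,C) = 16 + 12 - 4 = 28 - 4 = 24. This is ≥ 0, so the triangle inequality holds for these points.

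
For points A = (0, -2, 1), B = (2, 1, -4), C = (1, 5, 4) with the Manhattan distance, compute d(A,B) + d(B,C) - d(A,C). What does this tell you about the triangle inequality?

d(A,B) = 2 + 3 + 5 = 10, d(B,C) = 1 + 4 + 8 = 13, d(A,C) = 1 + 7 + 3 = 11.
d(A,B) + d(B,C) - d(A,C) = 10 + 13 - 11 = 23 - 11 = 12. This is ≥ 0, so the triangle inequality holds for these points.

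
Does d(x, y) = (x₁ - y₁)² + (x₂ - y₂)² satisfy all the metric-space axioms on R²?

No. The squared Euclidean distance fails the triangle inequality. Counterexample: x = (0, 0), y = (3, 1), z = (6, 2). d(x,z) = 6² + 2² = 40, but d(x,y) + d(y,z) = (3² + 1²) + (3² + 1²) = 10 + 10 = 20. Since 40 > 20, the triangle inequality is violated. (Note: √d, the ordinary Euclidean distance, IS a metric.)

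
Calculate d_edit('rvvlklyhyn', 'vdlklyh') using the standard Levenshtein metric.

Let D[i][j] be the edit distance between the first i characters of 'rvvlklyhyn' and the first j characters of 'vdlklyh', with D[i][0] = i, D[0][j] = j, and D[i][j] = D[i-1][j-1] if the characters match, else 1 + min(D[i-1][j], D[i][j-1], D[i-1][j-1]). Filling the table (rows: prefixes of 'rvvlklyhyn', columns: prefixes of 'vdlklyh'):
     ε  v  d  l  k  l  y  h
  ε  0  1  2  3  4  5  6  7
  r  1  1  2  3  4  5  6  7
  v  2  1  2  3  4  5  6  7
  v  3  2  2  3  4  5  6  7
  l  4  3  3  2  3  4  5  6
  k  5  4  4  3  2  3  4  5
  l  6  5  5  4  3  2  3  4
  y  7  6  6  5  4  3  2  3
  h  8  7  7  6  5  4  3  2
  y  9  8  8  7  6  5  4  3
  n 10  9  9  8  7  6  5  4
The bottom-right entry gives D[10][7] = 4, so no sequence of fewer than 4 edits works. Backtracking through the table gives one optimal edit sequence (4 edits):
  rvvlklyhyn → vvlklyhyn (del r @1)
  vvlklyhyn → vdlklyhyn (sub v→d @2)
  vdlklyhyn → vdlklyhn (del y @8)
  vdlklyhn → vdlklyh (del n @8)
Edit distance = 4.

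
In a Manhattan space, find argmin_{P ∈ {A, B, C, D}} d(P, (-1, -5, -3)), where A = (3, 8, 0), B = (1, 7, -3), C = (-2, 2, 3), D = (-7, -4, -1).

Distances: d(A) = 20, d(B) = 14, d(C) = 14, d(D) = 9. Nearest: D = (-7, -4, -1) with distance 9.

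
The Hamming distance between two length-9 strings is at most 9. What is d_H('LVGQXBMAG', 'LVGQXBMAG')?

Differing positions: none. Hamming distance = 0. The maximum possible Hamming distance for length-9 strings is 9, so d_H/9 = 0/9 = 0.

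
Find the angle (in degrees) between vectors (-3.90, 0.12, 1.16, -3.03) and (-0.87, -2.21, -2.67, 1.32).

With u = (-3.90, 0.12, 1.16, -3.03), v = (-0.87, -2.21, -2.67, 1.32):
u·v = (-3.9)·(-0.87) + 0.12·(-2.21) + 1.16·(-2.67) + (-3.03)·1.32 = 3.393 + (-0.2652) + (-3.0972) + (-3.9996) = -3.969.
|u| = √((-3.9)² + 0.12² + 1.16² + (-3.03)²) = √(15.21 + 0.0144 + 1.3456 + 9.1809) = √25.7509, |v| = √((-0.87)² + (-2.21)² + (-2.67)² + 1.32²) = √(0.7569 + 4.8841 + 7.1289 + 1.7424) = √14.5123.
cos θ = (u·v)/(|u||v|) = -3.969/(√25.7509·√14.5123) ≈ -0.205313
θ = arccos(-0.205313) ≈ 101.85°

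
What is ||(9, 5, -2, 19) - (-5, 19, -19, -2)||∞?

max(|x_i - y_i|) = max(|9 - (-5)|, |5 - 19|, |-2 - (-19)|, |19 - (-2)|) = max(14, 14, 17, 21) = 21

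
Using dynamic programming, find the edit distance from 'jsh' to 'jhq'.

Let D[i][j] be the edit distance between the first i characters of 'jsh' and the first j characters of 'jhq', with D[i][0] = i, D[0][j] = j, and D[i][j] = D[i-1][j-1] if the characters match, else 1 + min(D[i-1][j], D[i][j-1], D[i-1][j-1]). Filling the table (rows: prefixes of 'jsh', columns: prefixes of 'jhq'):
     ε  j  h  q
  ε  0  1  2  3
  j  1  0  1  2
  s  2  1  1  2
  h  3  2  1  2
The bottom-right entry gives D[3][3] = 2, so no sequence of fewer than 2 edits works. Backtracking through the table gives one optimal edit sequence (2 edits):
  jsh → jhh (sub s→h @2)
  jhh → jhq (sub h→q @3)
Edit distance = 2.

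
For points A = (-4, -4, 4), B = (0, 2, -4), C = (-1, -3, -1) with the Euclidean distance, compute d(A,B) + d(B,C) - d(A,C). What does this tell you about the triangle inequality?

d(A,B) = √(4² + 6² + 8²) = √116 ≈ 10.7703, d(B,C) = √(1² + 5² + 3²) = √35 ≈ 5.9161, d(A,C) = √(3² + 1² + 5²) = √35 ≈ 5.9161.
d(A,B) + d(B,C) - d(A,C) = 10.7703 + 5.9161 - 5.9161 = 16.6864 - 5.9161 = 10.7703 (to 4 decimal places). This is ≥ 0, so the triangle inequality holds for these points.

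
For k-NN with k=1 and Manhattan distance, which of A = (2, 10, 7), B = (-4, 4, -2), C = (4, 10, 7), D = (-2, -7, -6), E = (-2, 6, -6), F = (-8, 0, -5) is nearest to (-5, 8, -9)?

Distances: d(A) = 25, d(B) = 12, d(C) = 27, d(D) = 21, d(E) = 8, d(F) = 15. Nearest: E = (-2, 6, -6) with distance 8.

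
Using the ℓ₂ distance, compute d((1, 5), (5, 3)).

(Σ|x_i - y_i|^2)^(1/2) = (|1 - 5|^2 + |5 - 3|^2)^(1/2)
= (4^2 + 2^2)^(1/2) = (16 + 4)^(1/2) = (20)^(1/2) ≈ 4.4721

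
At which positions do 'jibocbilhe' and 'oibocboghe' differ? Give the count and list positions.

Differing positions: 1, 7, 8. Hamming distance = 3.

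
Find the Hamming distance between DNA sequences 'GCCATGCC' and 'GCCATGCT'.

Differing positions: 8. Hamming distance = 1.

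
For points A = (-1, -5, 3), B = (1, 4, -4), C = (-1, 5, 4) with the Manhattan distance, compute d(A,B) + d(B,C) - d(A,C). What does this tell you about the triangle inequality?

d(A,B) = 2 + 9 + 7 = 18, d(B,C) = 2 + 1 + 8 = 11, d(A,C) = 0 + 10 + 1 = 11.
d(A,B) + d(B,C) - d(A,C) = 18 + 11 - 11 = 29 - 11 = 18. This is ≥ 0, so the triangle inequality holds for these points.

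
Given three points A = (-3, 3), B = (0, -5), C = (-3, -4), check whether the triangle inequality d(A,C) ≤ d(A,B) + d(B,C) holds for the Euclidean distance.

d(A,B) = √(3² + 8²) = √73 ≈ 8.544, d(B,C) = √(3² + 1²) = √10 ≈ 3.1623, d(A,C) = √(0² + 7²) = √49 = 7.
d(A,C) = 7 ≤ 8.544 + 3.1623 = 11.7063. Triangle inequality is satisfied.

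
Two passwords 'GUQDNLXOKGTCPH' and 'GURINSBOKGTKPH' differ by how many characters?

Differing positions: 3, 4, 6, 7, 12. Hamming distance = 5.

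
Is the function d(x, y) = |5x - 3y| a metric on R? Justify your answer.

No. d fails symmetry: d(3, 4) = |5·3 - 3·4| = |3| = 3, but d(4, 3) = |5·4 - 3·3| = |11| = 11. Since 3 ≠ 11, d(x,y) ≠ d(y,x) in general.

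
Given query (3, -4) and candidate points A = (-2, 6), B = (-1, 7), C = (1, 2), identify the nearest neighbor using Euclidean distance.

Distances: d(A) ≈ 11.1803, d(B) ≈ 11.7047, d(C) ≈ 6.3246. Nearest: C = (1, 2) with distance 6.3246.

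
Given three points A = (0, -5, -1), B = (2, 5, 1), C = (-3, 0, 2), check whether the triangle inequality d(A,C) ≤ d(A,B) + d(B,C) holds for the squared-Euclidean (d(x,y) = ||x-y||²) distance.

d(A,B) = 2² + 10² + 2² = 108, d(B,C) = 5² + 5² + 1² = 51, d(A,C) = 3² + 5² + 3² = 43.
d(A,C) = 43 ≤ 108 + 51 = 159. Triangle inequality is satisfied.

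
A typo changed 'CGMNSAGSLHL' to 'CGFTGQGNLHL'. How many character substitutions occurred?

Differing positions: 3, 4, 5, 6, 8. Hamming distance = 5.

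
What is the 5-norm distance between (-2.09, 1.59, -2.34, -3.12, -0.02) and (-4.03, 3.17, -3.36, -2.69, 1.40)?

(Σ|x_i - y_i|^5)^(1/5) = (|-2.09 - (-4.03)|^5 + |1.59 - 3.17|^5 + |-2.34 - (-3.36)|^5 + |-3.12 - (-2.69)|^5 + |-0.02 - 1.4|^5)^(1/5)
= (1.94^5 + 1.58^5 + 1.02^5 + 0.43^5 + 1.42^5)^(1/5) ≈ (27.4795 + 9.8466 + 1.1041 + 0.0147 + 5.7735)^(1/5) = (44.2184)^(1/5) ≈ 2.1336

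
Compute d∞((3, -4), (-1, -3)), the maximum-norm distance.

max(|x_i - y_i|) = max(|3 - (-1)|, |-4 - (-3)|) = max(4, 1) = 4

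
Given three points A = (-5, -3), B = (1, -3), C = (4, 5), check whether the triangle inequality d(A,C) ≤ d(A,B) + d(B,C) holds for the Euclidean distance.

d(A,B) = √(6² + 0²) = √36 = 6, d(B,C) = √(3² + 8²) = √73 ≈ 8.544, d(A,C) = √(9² + 8²) = √145 ≈ 12.0416.
d(A,C) ≈ 12.0416 ≤ 6 + 8.544 = 14.544. Triangle inequality is satisfied.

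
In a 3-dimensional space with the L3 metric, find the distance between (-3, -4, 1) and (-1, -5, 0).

(Σ|x_i - y_i|^3)^(1/3) = (|-3 - (-1)|^3 + |-4 - (-5)|^3 + |1 - 0|^3)^(1/3)
= (2^3 + 1^3 + 1^3)^(1/3) = (8 + 1 + 1)^(1/3) = (10)^(1/3) ≈ 2.1544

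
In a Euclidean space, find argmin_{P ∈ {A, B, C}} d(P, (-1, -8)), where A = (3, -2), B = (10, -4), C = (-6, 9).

Distances: d(A) ≈ 7.2111, d(B) ≈ 11.7047, d(C) ≈ 17.72. Nearest: A = (3, -2) with distance 7.2111.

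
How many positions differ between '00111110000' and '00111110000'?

Differing positions: none. Hamming distance = 0.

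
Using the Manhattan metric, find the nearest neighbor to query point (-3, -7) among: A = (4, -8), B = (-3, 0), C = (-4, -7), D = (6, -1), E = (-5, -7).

Distances: d(A) = 8, d(B) = 7, d(C) = 1, d(D) = 15, d(E) = 2. Nearest: C = (-4, -7) with distance 1.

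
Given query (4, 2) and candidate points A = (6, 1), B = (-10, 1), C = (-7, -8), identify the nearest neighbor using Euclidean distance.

Distances: d(A) ≈ 2.2361, d(B) ≈ 14.0357, d(C) ≈ 14.8661. Nearest: A = (6, 1) with distance 2.2361.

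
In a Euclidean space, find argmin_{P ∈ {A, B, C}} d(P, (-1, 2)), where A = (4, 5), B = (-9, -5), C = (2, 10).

Distances: d(A) ≈ 5.831, d(B) ≈ 10.6301, d(C) ≈ 8.544. Nearest: A = (4, 5) with distance 5.831.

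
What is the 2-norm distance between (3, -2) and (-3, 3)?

(Σ|x_i - y_i|^2)^(1/2) = (|3 - (-3)|^2 + |-2 - 3|^2)^(1/2)
= (6^2 + 5^2)^(1/2) = (36 + 25)^(1/2) = (61)^(1/2) ≈ 7.8102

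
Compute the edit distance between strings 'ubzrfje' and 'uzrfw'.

Let D[i][j] be the edit distance between the first i characters of 'ubzrfje' and the first j characters of 'uzrfw', with D[i][0] = i, D[0][j] = j, and D[i][j] = D[i-1][j-1] if the characters match, else 1 + min(D[i-1][j], D[i][j-1], D[i-1][j-1]). Filling the table (rows: prefixes of 'ubzrfje', columns: prefixes of 'uzrfw'):
     ε  u  z  r  f  w
  ε  0  1  2  3  4  5
  u  1  0  1  2  3  4
  b  2  1  1  2  3  4
  z  3  2  1  2  3  4
  r  4  3  2  1  2  3
  f  5  4  3  2  1  2
  j  6  5  4  3  2  2
  e  7  6  5  4  3  3
The bottom-right entry gives D[7][5] = 3, so no sequence of fewer than 3 edits works. Backtracking through the table gives one optimal edit sequence (3 edits):
  ubzrfje → uzrfje (del b @2)
  uzrfje → uzrfe (del j @5)
  uzrfe → uzrfw (sub e→w @5)
Edit distance = 3.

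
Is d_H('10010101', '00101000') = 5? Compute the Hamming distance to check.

Differing positions: 1, 3, 4, 5, 6, 8. Hamming distance = 6, so the claim that d_H = 5 is false.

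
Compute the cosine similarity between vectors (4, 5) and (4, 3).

With u = (4, 5), v = (4, 3):
u·v = 4·4 + 5·3 = 16 + 15 = 31.
|u| = √(4² + 5²) = √41, |v| = √(4² + 3²) = √25, so |u||v| = √(41·25) = √1025.
cos θ = (u·v)/(|u||v|) = 31/√1025 ≈ 0.9683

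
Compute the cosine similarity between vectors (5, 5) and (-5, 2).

With u = (5, 5), v = (-5, 2):
u·v = 5·(-5) + 5·2 = (-25) + 10 = -15.
|u| = √(5² + 5²) = √50, |v| = √((-5)² + 2²) = √29, so |u||v| = √(50·29) = √1450.
cos θ = (u·v)/(|u||v|) = -15/√1450 ≈ -0.3939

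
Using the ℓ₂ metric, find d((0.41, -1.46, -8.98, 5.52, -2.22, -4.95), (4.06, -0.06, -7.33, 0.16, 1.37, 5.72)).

√(Σ(x_i - y_i)²) = √((0.41 - 4.06)² + (-1.46 - (-0.06))² + (-8.98 - (-7.33))² + (5.52 - 0.16)² + (-2.22 - 1.37)² + (-4.95 - 5.72)²)
= √((-3.65)² + (-1.4)² + (-1.65)² + 5.36² + (-3.59)² + (-10.67)²) = √(13.3225 + 1.96 + 2.7225 + 28.7296 + 12.8881 + 113.8489) = √173.4716 ≈ 13.1709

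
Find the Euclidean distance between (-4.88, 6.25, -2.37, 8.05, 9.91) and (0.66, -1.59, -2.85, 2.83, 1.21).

√(Σ(x_i - y_i)²) = √((-4.88 - 0.66)² + (6.25 - (-1.59))² + (-2.37 - (-2.85))² + (8.05 - 2.83)² + (9.91 - 1.21)²)
= √((-5.54)² + 7.84² + 0.48² + 5.22² + 8.7²) = √(30.6916 + 61.4656 + 0.2304 + 27.2484 + 75.69) = √195.326 ≈ 13.9759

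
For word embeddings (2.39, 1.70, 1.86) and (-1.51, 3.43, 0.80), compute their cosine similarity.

With u = (2.39, 1.70, 1.86), v = (-1.51, 3.43, 0.80):
u·v = 2.39·(-1.51) + 1.7·3.43 + 1.86·0.8 = (-3.6089) + 5.831 + 1.488 = 3.7101.
|u| = √(2.39² + 1.7² + 1.86²) = √(5.7121 + 2.89 + 3.4596) = √12.0617, |v| = √((-1.51)² + 3.43² + 0.8²) = √(2.2801 + 11.7649 + 0.64) = √14.685.
cos θ = (u·v)/(|u||v|) = 3.7101/(√12.0617·√14.685) ≈ 0.2788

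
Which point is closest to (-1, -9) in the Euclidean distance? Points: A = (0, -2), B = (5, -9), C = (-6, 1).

Distances: d(A) ≈ 7.0711, d(B) = 6, d(C) ≈ 11.1803. Nearest: B = (5, -9) with distance 6.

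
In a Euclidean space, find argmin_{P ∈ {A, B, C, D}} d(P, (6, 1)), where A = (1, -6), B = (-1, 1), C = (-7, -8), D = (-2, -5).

Distances: d(A) ≈ 8.6023, d(B) = 7, d(C) ≈ 15.8114, d(D) = 10. Nearest: B = (-1, 1) with distance 7.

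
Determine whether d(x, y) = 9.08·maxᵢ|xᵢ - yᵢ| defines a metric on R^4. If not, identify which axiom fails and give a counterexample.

Yes. The L∞ (Chebyshev) norm induces a metric on R^4, and multiplying a metric by a positive constant 9.08 > 0 preserves all four axioms: non-negativity (9.08·||x-y|| ≥ 0), identity (9.08·||x-y|| = 0 ⟺ ||x-y|| = 0 ⟺ x = y), symmetry (||x-y|| = ||y-x||), and the triangle inequality (9.08·||x-z|| ≤ 9.08·||x-y|| + 9.08·||y-z||). So d is a metric.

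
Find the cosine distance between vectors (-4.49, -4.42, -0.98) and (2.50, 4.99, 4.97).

With u = (-4.49, -4.42, -0.98), v = (2.50, 4.99, 4.97):
u·v = (-4.49)·2.5 + (-4.42)·4.99 + (-0.98)·4.97 = (-11.225) + (-22.0558) + (-4.8706) = -38.1514.
|u| = √((-4.49)² + (-4.42)² + (-0.98)²) = √(20.1601 + 19.5364 + 0.9604) = √40.6569, |v| = √(2.5² + 4.99² + 4.97²) = √(6.25 + 24.9001 + 24.7009) = √55.851.
cos θ = (u·v)/(|u||v|) = -38.1514/(√40.6569·√55.851) ≈ -0.8006
Cosine distance = 1 - cos θ ≈ 1 - (-0.8006) = 1.8006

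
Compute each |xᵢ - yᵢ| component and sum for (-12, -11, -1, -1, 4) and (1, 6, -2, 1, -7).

Σ|x_i - y_i| = |-12 - 1| + |-11 - 6| + |-1 - (-2)| + |-1 - 1| + |4 - (-7)| = 13 + 17 + 1 + 2 + 11 = 44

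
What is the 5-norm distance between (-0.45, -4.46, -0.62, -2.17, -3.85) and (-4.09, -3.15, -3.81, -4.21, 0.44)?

(Σ|x_i - y_i|^5)^(1/5) = (|-0.45 - (-4.09)|^5 + |-4.46 - (-3.15)|^5 + |-0.62 - (-3.81)|^5 + |-2.17 - (-4.21)|^5 + |-3.85 - 0.44|^5)^(1/5)
= (3.64^5 + 1.31^5 + 3.19^5 + 2.04^5 + 4.29^5)^(1/5) ≈ (639.0089 + 3.8579 + 330.3341 + 35.3306 + 1453.0697)^(1/5) = (2461.6012)^(1/5) ≈ 4.767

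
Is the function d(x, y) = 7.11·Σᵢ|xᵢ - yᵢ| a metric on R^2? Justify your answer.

Yes. The L1 (Manhattan) norm induces a metric on R^2, and multiplying a metric by a positive constant 7.11 > 0 preserves all four axioms: non-negativity (7.11·||x-y|| ≥ 0), identity (7.11·||x-y|| = 0 ⟺ ||x-y|| = 0 ⟺ x = y), symmetry (||x-y|| = ||y-x||), and the triangle inequality (7.11·||x-z|| ≤ 7.11·||x-y|| + 7.11·||y-z||). So d is a metric.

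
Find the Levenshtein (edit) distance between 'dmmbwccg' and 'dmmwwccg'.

Let D[i][j] be the edit distance between the first i characters of 'dmmbwccg' and the first j characters of 'dmmwwccg', with D[i][0] = i, D[0][j] = j, and D[i][j] = D[i-1][j-1] if the characters match, else 1 + min(D[i-1][j], D[i][j-1], D[i-1][j-1]). Filling the table (rows: prefixes of 'dmmbwccg', columns: prefixes of 'dmmwwccg'):
     ε  d  m  m  w  w  c  c  g
  ε  0  1  2  3  4  5  6  7  8
  d  1  0  1  2  3  4  5  6  7
  m  2  1  0  1  2  3  4  5  6
  m  3  2  1  0  1  2  3  4  5
  b  4  3  2  1  1  2  3  4  5
  w  5  4  3  2  1  1  2  3  4
  c  6  5  4  3  2  2  1  2  3
  c  7  6  5  4  3  3  2  1  2
  g  8  7  6  5  4  4  3  2  1
The bottom-right entry gives D[8][8] = 1, so no sequence of fewer than 1 edit works. Backtracking through the table gives one optimal edit sequence (1 edit):
  dmmbwccg → dmmwwccg (sub b→w @4)
Edit distance = 1.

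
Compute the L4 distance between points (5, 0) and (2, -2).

(Σ|x_i - y_i|^4)^(1/4) = (|5 - 2|^4 + |0 - (-2)|^4)^(1/4)
= (3^4 + 2^4)^(1/4) = (81 + 16)^(1/4) = (97)^(1/4) ≈ 3.1383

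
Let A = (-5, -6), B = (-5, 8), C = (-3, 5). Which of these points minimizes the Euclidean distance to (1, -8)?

Distances: d(A) ≈ 6.3246, d(B) ≈ 17.088, d(C) ≈ 13.6015. Nearest: A = (-5, -6) with distance 6.3246.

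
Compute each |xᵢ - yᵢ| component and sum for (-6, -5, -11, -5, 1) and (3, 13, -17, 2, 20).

Σ|x_i - y_i| = |-6 - 3| + |-5 - 13| + |-11 - (-17)| + |-5 - 2| + |1 - 20| = 9 + 18 + 6 + 7 + 19 = 59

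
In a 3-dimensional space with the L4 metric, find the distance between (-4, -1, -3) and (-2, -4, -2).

(Σ|x_i - y_i|^4)^(1/4) = (|-4 - (-2)|^4 + |-1 - (-4)|^4 + |-3 - (-2)|^4)^(1/4)
= (2^4 + 3^4 + 1^4)^(1/4) = (16 + 81 + 1)^(1/4) = (98)^(1/4) ≈ 3.1463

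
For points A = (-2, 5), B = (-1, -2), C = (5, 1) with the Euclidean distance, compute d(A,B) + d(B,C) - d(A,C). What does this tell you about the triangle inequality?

d(A,B) = √(1² + 7²) = √50 ≈ 7.0711, d(B,C) = √(6² + 3²) = √45 ≈ 6.7082, d(A,C) = √(7² + 4²) = √65 ≈ 8.0623.
d(A,B) + d(B,C) - d(A,C) = 7.0711 + 6.7082 - 8.0623 = 13.7793 - 8.0623 = 5.717 (to 4 decimal places). This is ≥ 0, so the triangle inequality holds for these points.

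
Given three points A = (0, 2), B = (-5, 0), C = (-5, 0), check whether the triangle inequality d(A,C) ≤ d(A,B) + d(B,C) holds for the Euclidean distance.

d(A,B) = √(5² + 2²) = √29 ≈ 5.3852, d(B,C) = √(0² + 0²) = √0 = 0, d(A,C) = √(5² + 2²) = √29 ≈ 5.3852.
d(A,C) ≈ 5.3852 ≤ 5.3852 + 0 = 5.3852. Triangle inequality is satisfied.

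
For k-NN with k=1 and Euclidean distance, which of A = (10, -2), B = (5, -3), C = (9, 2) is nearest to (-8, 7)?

Distances: d(A) ≈ 20.1246, d(B) ≈ 16.4012, d(C) ≈ 17.72. Nearest: B = (5, -3) with distance 16.4012.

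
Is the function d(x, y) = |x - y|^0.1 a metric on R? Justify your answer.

Yes. With 0 < p = 0.1 ≤ 1, d(x,y) = |x-y|^0.1 is a metric on R. Non-negativity and symmetry are immediate; |x-y|^0.1 = 0 ⟺ |x-y| = 0 ⟺ x = y. For the triangle inequality, the function t ↦ t^0.1 is subadditive on [0,∞) when p ≤ 1, so |x-z|^0.1 ≤ (|x-y| + |y-z|)^0.1 ≤ |x-y|^0.1 + |y-z|^0.1.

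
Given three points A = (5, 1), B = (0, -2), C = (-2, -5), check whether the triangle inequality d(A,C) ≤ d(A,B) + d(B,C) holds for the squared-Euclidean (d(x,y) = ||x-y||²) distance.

d(A,B) = 5² + 3² = 34, d(B,C) = 2² + 3² = 13, d(A,C) = 7² + 6² = 85.
d(A,C) = 85 > 34 + 13 = 47. Triangle inequality is VIOLATED. (Squared-Euclidean is not a metric — this is a counterexample.)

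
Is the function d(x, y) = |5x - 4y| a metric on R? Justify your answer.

No. d fails symmetry: d(7, 1) = |5·7 - 4·1| = |31| = 31, but d(1, 7) = |5·1 - 4·7| = |-23| = 23. Since 31 ≠ 23, d(x,y) ≠ d(y,x) in general.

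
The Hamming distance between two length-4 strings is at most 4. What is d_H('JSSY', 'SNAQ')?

Differing positions: 1, 2, 3, 4. Hamming distance = 4. The maximum possible Hamming distance for length-4 strings is 4, so d_H/4 = 4/4 = 1.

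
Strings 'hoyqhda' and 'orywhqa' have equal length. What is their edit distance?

Let D[i][j] be the edit distance between the first i characters of 'hoyqhda' and the first j characters of 'orywhqa', with D[i][0] = i, D[0][j] = j, and D[i][j] = D[i-1][j-1] if the characters match, else 1 + min(D[i-1][j], D[i][j-1], D[i-1][j-1]). Filling the table (rows: prefixes of 'hoyqhda', columns: prefixes of 'orywhqa'):
     ε  o  r  y  w  h  q  a
  ε  0  1  2  3  4  5  6  7
  h  1  1  2  3  4  4  5  6
  o  2  1  2  3  4  5  5  6
  y  3  2  2  2  3  4  5  6
  q  4  3  3  3  3  4  4  5
  h  5  4  4  4  4  3  4  5
  d  6  5  5  5  5  4  4  5
  a  7  6  6  6  6  5  5  4
The bottom-right entry gives D[7][7] = 4, so no sequence of fewer than 4 edits works. Backtracking through the table gives one optimal edit sequence (4 edits):
  hoyqhda → ooyqhda (sub h→o @1)
  ooyqhda → oryqhda (sub o→r @2)
  oryqhda → orywhda (sub q→w @4)
  orywhda → orywhqa (sub d→q @6)
Edit distance = 4.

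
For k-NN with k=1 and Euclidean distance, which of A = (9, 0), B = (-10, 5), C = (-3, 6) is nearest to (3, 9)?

Distances: d(A) ≈ 10.8167, d(B) ≈ 13.6015, d(C) ≈ 6.7082. Nearest: C = (-3, 6) with distance 6.7082.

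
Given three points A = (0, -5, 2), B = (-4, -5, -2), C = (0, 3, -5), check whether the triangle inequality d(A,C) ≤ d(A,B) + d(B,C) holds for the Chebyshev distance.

d(A,B) = max(4, 0, 4) = 4, d(B,C) = max(4, 8, 3) = 8, d(A,C) = max(0, 8, 7) = 8.
d(A,C) = 8 ≤ 4 + 8 = 12. Triangle inequality is satisfied.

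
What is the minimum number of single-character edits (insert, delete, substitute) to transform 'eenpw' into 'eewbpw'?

Let D[i][j] be the edit distance between the first i characters of 'eenpw' and the first j characters of 'eewbpw', with D[i][0] = i, D[0][j] = j, and D[i][j] = D[i-1][j-1] if the characters match, else 1 + min(D[i-1][j], D[i][j-1], D[i-1][j-1]). Filling the table (rows: prefixes of 'eenpw', columns: prefixes of 'eewbpw'):
     ε  e  e  w  b  p  w
  ε  0  1  2  3  4  5  6
  e  1  0  1  2  3  4  5
  e  2  1  0  1  2  3  4
  n  3  2  1  1  2  3  4
  p  4  3  2  2  2  2  3
  w  5  4  3  2  3  3  2
The bottom-right entry gives D[5][6] = 2, so no sequence of fewer than 2 edits works. Backtracking through the table gives one optimal edit sequence (2 edits):
  eenpw → eewnpw (ins w @3)
  eewnpw → eewbpw (sub n→b @4)
Edit distance = 2.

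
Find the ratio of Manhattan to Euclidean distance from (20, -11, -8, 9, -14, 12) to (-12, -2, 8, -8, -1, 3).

L1 = |20 - (-12)| + |-11 - (-2)| + |-8 - 8| + |9 - (-8)| + |-14 - (-1)| + |12 - 3| = 32 + 9 + 16 + 17 + 13 + 9 = 96
L2 = √(32² + 9² + 16² + 17² + 13² + 9²) = √1900 ≈ 43.589
L1 ≥ L2 always (equality iff movement is along one axis); L1 > L2 here.
Ratio L1/L2 = 96/√1900 ≈ 2.2024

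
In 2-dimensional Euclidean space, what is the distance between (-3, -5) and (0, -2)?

√(Σ(x_i - y_i)²) = √((-3 - 0)² + (-5 - (-2))²)
= √((-3)² + (-3)²) = √(9 + 9) = √18 ≈ 4.2426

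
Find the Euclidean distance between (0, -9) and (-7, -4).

√(Σ(x_i - y_i)²) = √((0 - (-7))² + (-9 - (-4))²)
= √(7² + (-5)²) = √(49 + 25) = √74 ≈ 8.6023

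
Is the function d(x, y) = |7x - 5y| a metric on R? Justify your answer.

No. d fails symmetry: d(6, 5) = |7·6 - 5·5| = |17| = 17, but d(5, 6) = |7·5 - 5·6| = |5| = 5. Since 17 ≠ 5, d(x,y) ≠ d(y,x) in general.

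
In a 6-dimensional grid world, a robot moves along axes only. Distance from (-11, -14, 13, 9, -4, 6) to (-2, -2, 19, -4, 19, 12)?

Σ|x_i - y_i| = |-11 - (-2)| + |-14 - (-2)| + |13 - 19| + |9 - (-4)| + |-4 - 19| + |6 - 12| = 9 + 12 + 6 + 13 + 23 + 6 = 69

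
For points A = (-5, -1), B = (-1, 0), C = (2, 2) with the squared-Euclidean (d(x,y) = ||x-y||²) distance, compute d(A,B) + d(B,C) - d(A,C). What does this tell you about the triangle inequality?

d(A,B) = 4² + 1² = 17, d(B,C) = 3² + 2² = 13, d(A,C) = 7² + 3² = 58.
d(A,B) + d(B,C) - d(A,C) = 17 + 13 - 58 = 30 - 58 = -28. This is < 0, so the triangle inequality FAILS for these points (squared-Euclidean is not a metric).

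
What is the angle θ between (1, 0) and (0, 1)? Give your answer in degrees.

With u = (1, 0), v = (0, 1):
u·v = 1·0 + 0·1 = 0 + 0 = 0.
|u| = √(1² + 0²) = √1, |v| = √(0² + 1²) = √1, so |u||v| = √(1·1) = √1 = 1.
cos θ = (u·v)/(|u||v|) = 0/1 = 0 (the vectors are orthogonal)
θ = arccos(0) = 90°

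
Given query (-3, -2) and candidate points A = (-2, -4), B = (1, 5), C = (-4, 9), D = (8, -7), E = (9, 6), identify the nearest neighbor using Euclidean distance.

Distances: d(A) ≈ 2.2361, d(B) ≈ 8.0623, d(C) ≈ 11.0454, d(D) ≈ 12.083, d(E) ≈ 14.4222. Nearest: A = (-2, -4) with distance 2.2361.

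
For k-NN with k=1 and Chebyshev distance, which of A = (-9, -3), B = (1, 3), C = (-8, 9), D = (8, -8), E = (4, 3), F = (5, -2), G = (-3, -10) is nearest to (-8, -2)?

Distances: d(A) = 1, d(B) = 9, d(C) = 11, d(D) = 16, d(E) = 12, d(F) = 13, d(G) = 8. Nearest: A = (-9, -3) with distance 1.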